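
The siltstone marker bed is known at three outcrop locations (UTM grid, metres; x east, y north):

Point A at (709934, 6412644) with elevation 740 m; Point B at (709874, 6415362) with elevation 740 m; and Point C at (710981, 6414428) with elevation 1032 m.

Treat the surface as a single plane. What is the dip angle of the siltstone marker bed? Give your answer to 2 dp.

15.05°

Let the plane be z = a·x + b·y + c.
Point B−Point A: −60a + 2718b = 0;  Point C−Point A: 1047a + 1784b = 292.
Solving gives a = 0.26878, b = 0.00593.
Gradient magnitude |∇z| = √(a² + b²) = √(0.07224 + 0.00004) = 0.26885.
True dip = arctan(0.26885) = 15.05°, dipping toward W (azimuth ≈ 269°).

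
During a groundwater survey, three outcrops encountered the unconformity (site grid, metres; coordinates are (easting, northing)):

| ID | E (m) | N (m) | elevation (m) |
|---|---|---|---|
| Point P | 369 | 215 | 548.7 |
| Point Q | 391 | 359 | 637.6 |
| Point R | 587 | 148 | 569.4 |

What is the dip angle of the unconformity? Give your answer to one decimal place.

32.5°

Let the plane be z = a·E + b·N + c.
Point Q−Point P: 22a + 144b = 88.9;  Point R−Point P: 218a − 67b = 20.7.
Solving gives a = 0.27193, b = 0.57582.
Gradient magnitude |∇z| = √(a² + b²) = √(0.07394 + 0.33157) = 0.63680.
True dip = arctan(0.63680) = 32.5°, dipping toward SSW (azimuth ≈ 205°).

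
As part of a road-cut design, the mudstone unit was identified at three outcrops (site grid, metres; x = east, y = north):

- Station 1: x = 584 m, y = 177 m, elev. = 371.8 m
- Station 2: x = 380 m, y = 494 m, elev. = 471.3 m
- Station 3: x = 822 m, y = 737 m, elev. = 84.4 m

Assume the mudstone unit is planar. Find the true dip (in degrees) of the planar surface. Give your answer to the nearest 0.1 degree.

Let the plane be z = a·x + b·y + c.
Station 2−Station 1: −204a + 317b = 99.5;  Station 3−Station 1: 238a + 560b = −287.4.
Solving gives a = −0.77405, b = −0.18424.
Gradient magnitude |∇z| = √(a² + b²) = √(0.59915 + 0.03395) = 0.79567.
True dip = arctan(0.79567) = 38.5°, dipping toward ENE (azimuth ≈ 077°).

38.5°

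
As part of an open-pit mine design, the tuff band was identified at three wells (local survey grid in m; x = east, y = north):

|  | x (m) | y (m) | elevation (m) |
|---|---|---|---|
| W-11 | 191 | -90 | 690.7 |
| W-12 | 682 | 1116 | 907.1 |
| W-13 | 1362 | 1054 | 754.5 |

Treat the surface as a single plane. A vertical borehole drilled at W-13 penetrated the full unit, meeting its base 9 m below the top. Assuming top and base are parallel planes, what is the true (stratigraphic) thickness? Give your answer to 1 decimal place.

Let the plane be z = a·x + b·y + c.
W-12−W-11: 491a + 1206b = 216.4;  W-13−W-11: 1171a + 1144b = 63.8.
Solving gives a = −0.20060, b = 0.26111.
|∇z| = √(a²+b²) = 0.32927, so dip δ = arctan(0.32927) = 18.23°.
True thickness = vertical thickness × cos δ = 9 × cos 18.23° = 8.5 m.

8.5 m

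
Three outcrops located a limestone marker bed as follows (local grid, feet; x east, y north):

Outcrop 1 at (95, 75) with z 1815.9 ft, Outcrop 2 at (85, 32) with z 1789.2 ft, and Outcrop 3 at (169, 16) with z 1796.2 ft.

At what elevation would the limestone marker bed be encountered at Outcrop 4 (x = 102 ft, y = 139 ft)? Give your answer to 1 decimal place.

1854.1 ft

Two edge vectors: Outcrop 1→Outcrop 2 = (-10, -43, -26.7), Outcrop 1→Outcrop 3 = (74, -59, -19.7).
Normal n = (Outcrop 1→Outcrop 2) × (Outcrop 1→Outcrop 3) = (-728.2, -2172.8, 3772).
So ∂z/∂x = −n_x/n_z = 0.19305 and ∂z/∂y = −n_y/n_z = 0.57603.
Intercept c from Outcrop 1: 1815.9 − 18.34 − 43.20 = 1754.36.
At (102, 139): z = 19.7 + 80.1 + 1754.36 = 1854.1 ft.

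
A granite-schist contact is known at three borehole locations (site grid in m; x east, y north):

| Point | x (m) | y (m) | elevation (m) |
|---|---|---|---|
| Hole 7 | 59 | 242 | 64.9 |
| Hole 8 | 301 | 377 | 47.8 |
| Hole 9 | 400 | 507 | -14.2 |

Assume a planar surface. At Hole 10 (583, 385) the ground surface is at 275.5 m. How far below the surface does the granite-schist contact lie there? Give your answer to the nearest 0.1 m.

Two edge vectors: Hole 7→Hole 8 = (242, 135, -17.1), Hole 7→Hole 9 = (341, 265, -79.1).
Normal n = (Hole 7→Hole 8) × (Hole 7→Hole 9) = (-6147, 13311.1, 18095).
So ∂z/∂x = −n_x/n_z = 0.33971 and ∂z/∂y = −n_y/n_z = −0.73562.
Intercept c from Hole 7: 64.9 − 20.04 + 178.02 = 222.88.
At (583, 385): z_contact = 198.05 − 283.21 + 222.88 = 137.71 m.
Depth below ground = 275.5 − 137.71 = 137.8 m.

137.8 m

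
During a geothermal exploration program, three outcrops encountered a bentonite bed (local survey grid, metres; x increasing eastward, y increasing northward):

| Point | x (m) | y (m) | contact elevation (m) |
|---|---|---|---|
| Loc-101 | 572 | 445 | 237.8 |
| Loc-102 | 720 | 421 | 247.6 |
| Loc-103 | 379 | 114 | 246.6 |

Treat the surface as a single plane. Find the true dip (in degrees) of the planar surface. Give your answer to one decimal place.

4.7°

Two edge vectors: Loc-101→Loc-102 = (148, -24, 9.8), Loc-101→Loc-103 = (-193, -331, 8.8).
Normal n = (Loc-101→Loc-102) × (Loc-101→Loc-103) = (3032.6, -3193.8, -53620).
So ∂z/∂x = −n_x/n_z = 0.05656 and ∂z/∂y = −n_y/n_z = −0.05956.
Gradient magnitude |∇z| = √(a² + b²) = √(0.00320 + 0.00355) = 0.08214.
True dip = arctan(0.08214) = 4.7°, dipping toward NW (azimuth ≈ 316°).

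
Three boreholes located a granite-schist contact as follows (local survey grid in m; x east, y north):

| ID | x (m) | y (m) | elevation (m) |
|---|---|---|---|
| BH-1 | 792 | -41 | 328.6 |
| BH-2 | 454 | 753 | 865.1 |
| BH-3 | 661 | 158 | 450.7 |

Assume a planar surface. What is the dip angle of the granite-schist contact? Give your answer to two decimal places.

39.81°

Two edge vectors: BH-1→BH-2 = (-338, 794, 536.5), BH-1→BH-3 = (-131, 199, 122.1).
Normal n = (BH-1→BH-2) × (BH-1→BH-3) = (-9816.1, -29011.7, 36752).
So ∂z/∂x = −n_x/n_z = 0.26709 and ∂z/∂y = −n_y/n_z = 0.78939.
Gradient magnitude |∇z| = √(a² + b²) = √(0.07134 + 0.62314) = 0.83335.
True dip = arctan(0.83335) = 39.81°, dipping toward SSW (azimuth ≈ 199°).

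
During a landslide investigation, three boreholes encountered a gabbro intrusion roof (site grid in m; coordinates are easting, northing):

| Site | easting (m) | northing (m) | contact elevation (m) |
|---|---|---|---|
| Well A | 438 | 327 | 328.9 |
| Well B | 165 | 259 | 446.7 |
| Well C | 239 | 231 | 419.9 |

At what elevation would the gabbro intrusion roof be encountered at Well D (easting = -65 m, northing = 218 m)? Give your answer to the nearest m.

544 m

Let the plane be z = a·easting + b·northing + c.
Well B−Well A: −273a − 68b = 117.8;  Well C−Well A: −199a − 96b = 91.
Solving gives a = −0.40398, b = −0.11051.
Then c = 328.9 − a·438 − b·327 = 541.98.
At (-65, 218): z = 26.3 − 24.1 + 541.98 = 544.1 m.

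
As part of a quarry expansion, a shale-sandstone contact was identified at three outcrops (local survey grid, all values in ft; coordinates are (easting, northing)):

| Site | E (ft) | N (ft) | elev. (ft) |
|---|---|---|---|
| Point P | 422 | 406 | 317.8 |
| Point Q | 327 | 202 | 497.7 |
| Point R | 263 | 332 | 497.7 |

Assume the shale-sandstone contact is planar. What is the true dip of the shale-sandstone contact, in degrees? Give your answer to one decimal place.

45.7°

Let the plane be z = a·E + b·N + c.
Point Q−Point P: −95a − 204b = 179.9;  Point R−Point P: −159a − 74b = 179.9.
Solving gives a = −0.92053, b = −0.45318.
Gradient magnitude |∇z| = √(a² + b²) = √(0.84738 + 0.20538) = 1.02604.
True dip = arctan(1.02604) = 45.7°, dipping toward ENE (azimuth ≈ 064°).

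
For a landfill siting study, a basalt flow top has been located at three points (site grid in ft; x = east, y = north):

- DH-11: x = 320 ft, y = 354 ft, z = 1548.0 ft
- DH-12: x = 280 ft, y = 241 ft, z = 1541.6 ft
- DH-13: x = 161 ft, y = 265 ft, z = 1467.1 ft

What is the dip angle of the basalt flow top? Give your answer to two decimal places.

31.57°

Let the plane be z = a·x + b·y + c.
DH-12−DH-11: −40a − 113b = −6.4;  DH-13−DH-11: −159a − 89b = −80.9.
Solving gives a = 0.59500, b = −0.15398.
Gradient magnitude |∇z| = √(a² + b²) = √(0.35402 + 0.02371) = 0.61460.
True dip = arctan(0.61460) = 31.57°, dipping toward WNW (azimuth ≈ 285°).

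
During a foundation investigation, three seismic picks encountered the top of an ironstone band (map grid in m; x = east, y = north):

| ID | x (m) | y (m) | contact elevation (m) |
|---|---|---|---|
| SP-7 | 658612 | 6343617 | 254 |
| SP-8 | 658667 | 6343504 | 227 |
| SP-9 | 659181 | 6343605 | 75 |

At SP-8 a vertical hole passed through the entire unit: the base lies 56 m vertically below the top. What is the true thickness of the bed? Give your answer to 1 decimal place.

Let the plane be z = a·x + b·y + c.
SP-8−SP-7: 55a − 113b = −27;  SP-9−SP-7: 569a − 12b = −179.
Solving gives a = −0.31276, b = 0.08671.
|∇z| = √(a²+b²) = 0.32456, so dip δ = arctan(0.32456) = 17.98°.
True thickness = vertical thickness × cos δ = 56 × cos 17.98° = 53.3 m.

53.3 m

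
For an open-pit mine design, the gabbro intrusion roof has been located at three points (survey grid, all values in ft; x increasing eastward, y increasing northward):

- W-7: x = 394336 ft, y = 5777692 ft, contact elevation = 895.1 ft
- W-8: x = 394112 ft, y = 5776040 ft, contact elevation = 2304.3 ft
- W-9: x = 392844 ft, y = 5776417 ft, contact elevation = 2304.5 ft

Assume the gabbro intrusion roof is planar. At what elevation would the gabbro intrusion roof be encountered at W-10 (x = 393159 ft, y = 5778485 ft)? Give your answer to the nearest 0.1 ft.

532.0 ft

Two edge vectors: W-7→W-8 = (-224, -1652, 1409.2), W-7→W-9 = (-1492, -1275, 1409.4).
Normal n = (W-7→W-8) × (W-7→W-9) = (-531598.8, -1786820.8, -2179184).
So ∂z/∂x = −n_x/n_z = −0.243943972 and ∂z/∂y = −n_y/n_z = −0.819949486.
Intercept c from W-7: 895.1 + 96195.89 + 4737415.58 = 4834506.57.
At (393159, 5778485): z = −95908.8 − 4738065.8 + 4834506.57 = 532.0 ft.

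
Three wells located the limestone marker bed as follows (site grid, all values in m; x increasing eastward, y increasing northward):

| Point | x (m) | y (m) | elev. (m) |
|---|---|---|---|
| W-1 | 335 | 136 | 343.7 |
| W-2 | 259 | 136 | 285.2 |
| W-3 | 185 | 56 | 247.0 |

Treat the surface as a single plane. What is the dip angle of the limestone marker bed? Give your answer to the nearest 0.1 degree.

Two edge vectors: W-1→W-2 = (-76, 0, -58.5), W-1→W-3 = (-150, -80, -96.7).
Normal n = (W-1→W-2) × (W-1→W-3) = (-4680, 1425.8, 6080).
So ∂z/∂x = −n_x/n_z = 0.76974 and ∂z/∂y = −n_y/n_z = −0.23451.
Gradient magnitude |∇z| = √(a² + b²) = √(0.59249 + 0.05499) = 0.80467.
True dip = arctan(0.80467) = 38.8°, dipping toward WNW (azimuth ≈ 287°).

38.8°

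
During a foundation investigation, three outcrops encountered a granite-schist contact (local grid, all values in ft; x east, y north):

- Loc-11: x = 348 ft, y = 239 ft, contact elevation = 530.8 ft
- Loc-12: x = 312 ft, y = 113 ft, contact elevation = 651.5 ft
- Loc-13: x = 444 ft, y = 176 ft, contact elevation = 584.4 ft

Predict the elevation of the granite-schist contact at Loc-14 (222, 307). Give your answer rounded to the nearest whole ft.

474 ft

Let the plane be z = a·x + b·y + c.
Loc-12−Loc-11: −36a − 126b = 120.7;  Loc-13−Loc-11: 96a − 63b = 53.6.
Solving gives a = −0.05921, b = −0.94102.
Then c = 530.8 − a·348 − b·239 = 776.31.
At (222, 307): z = −13.1 − 288.9 + 776.31 = 474.3 ft.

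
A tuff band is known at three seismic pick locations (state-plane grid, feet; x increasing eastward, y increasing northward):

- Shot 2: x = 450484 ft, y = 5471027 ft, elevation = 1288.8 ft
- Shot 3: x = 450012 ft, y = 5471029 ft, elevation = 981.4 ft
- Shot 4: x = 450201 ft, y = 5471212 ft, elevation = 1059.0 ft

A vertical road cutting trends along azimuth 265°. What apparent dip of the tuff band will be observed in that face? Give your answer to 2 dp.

Two edge vectors: Shot 2→Shot 3 = (-472, 2, -307.4), Shot 2→Shot 4 = (-283, 185, -229.8).
Normal n = (Shot 2→Shot 3) × (Shot 2→Shot 4) = (56409.4, -21471.4, -86754).
So ∂z/∂x = −n_x/n_z = 0.65022 and ∂z/∂y = −n_y/n_z = −0.24750.
Unit vector along 265° is (sin 265°, cos 265°) = (-0.9962, -0.0872).
Slope in that direction = a·(-0.9962) + b·(-0.0872) = −0.62618.
Apparent dip = arctan|0.62618| = 32.05° (true dip is 34.8°, so apparent ≤ true as expected).

32.05°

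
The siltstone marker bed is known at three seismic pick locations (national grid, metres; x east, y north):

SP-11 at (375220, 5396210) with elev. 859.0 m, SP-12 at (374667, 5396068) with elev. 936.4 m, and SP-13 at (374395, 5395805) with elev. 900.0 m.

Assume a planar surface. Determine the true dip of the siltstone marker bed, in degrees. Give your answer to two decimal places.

Two edge vectors: SP-11→SP-12 = (-553, -142, 77.4), SP-11→SP-13 = (-825, -405, 41).
Normal n = (SP-11→SP-12) × (SP-11→SP-13) = (25525, -41182, 106815).
So ∂z/∂x = −n_x/n_z = −0.23896 and ∂z/∂y = −n_y/n_z = 0.38555.
Gradient magnitude |∇z| = √(a² + b²) = √(0.05710 + 0.14865) = 0.45360.
True dip = arctan(0.45360) = 24.40°, dipping toward SSE (azimuth ≈ 148°).

24.40°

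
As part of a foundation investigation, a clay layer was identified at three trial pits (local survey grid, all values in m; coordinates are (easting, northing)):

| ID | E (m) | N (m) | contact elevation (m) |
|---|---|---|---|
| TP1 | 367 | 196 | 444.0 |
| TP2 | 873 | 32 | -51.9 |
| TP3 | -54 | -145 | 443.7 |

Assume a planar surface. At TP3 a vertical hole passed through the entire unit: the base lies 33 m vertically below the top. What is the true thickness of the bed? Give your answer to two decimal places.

22.06 m

Two edge vectors: TP1→TP2 = (506, -164, -495.9), TP1→TP3 = (-421, -341, -0.3).
Normal n = (TP1→TP2) × (TP1→TP3) = (-169052.7, 208925.7, -241590).
So ∂z/∂E = −n_x/n_z = −0.69975 and ∂z/∂N = −n_y/n_z = 0.86479.
|∇z| = √(a²+b²) = 1.11244, so dip δ = arctan(1.11244) = 48.05°.
True thickness = vertical thickness × cos δ = 33 × cos 48.05° = 22.06 m.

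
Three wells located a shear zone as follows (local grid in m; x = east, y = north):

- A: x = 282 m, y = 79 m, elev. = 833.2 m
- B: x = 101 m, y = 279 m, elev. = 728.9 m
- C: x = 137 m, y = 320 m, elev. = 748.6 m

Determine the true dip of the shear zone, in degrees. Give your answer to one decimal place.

Two edge vectors: A→B = (-181, 200, -104.3), A→C = (-145, 241, -84.6).
Normal n = (A→B) × (A→C) = (8216.3, -189.1, -14621).
So ∂z/∂x = −n_x/n_z = 0.56195 and ∂z/∂y = −n_y/n_z = −0.01293.
Gradient magnitude |∇z| = √(a² + b²) = √(0.31579 + 0.00017) = 0.56210.
True dip = arctan(0.56210) = 29.3°, dipping toward W (azimuth ≈ 271°).

29.3°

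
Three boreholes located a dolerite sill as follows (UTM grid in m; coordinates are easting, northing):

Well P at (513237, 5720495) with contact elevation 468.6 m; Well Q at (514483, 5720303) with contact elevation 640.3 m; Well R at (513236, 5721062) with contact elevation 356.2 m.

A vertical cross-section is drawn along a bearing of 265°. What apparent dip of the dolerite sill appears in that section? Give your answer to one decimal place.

Let the plane be z = a·easting + b·northing + c.
Well Q−Well P: 1246a − 192b = 171.7;  Well R−Well P: −1a + 567b = −112.4.
Solving gives a = 0.10728, b = −0.19805.
Unit vector along 265° is (sin 265°, cos 265°) = (-0.9962, -0.0872).
Slope in that direction = a·(-0.9962) + b·(-0.0872) = −0.08961.
Apparent dip = arctan|0.08961| = 5.1° (true dip is 12.7°, so apparent ≤ true as expected).

5.1°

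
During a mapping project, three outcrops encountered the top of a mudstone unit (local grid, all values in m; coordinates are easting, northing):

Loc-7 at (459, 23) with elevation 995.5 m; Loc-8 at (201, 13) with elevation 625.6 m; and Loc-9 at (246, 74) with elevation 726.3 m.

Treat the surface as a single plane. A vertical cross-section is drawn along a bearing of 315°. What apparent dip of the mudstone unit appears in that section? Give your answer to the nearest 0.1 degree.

29.5°

Let the plane be z = a·easting + b·northing + c.
Loc-8−Loc-7: −258a − 10b = −369.9;  Loc-9−Loc-7: −213a + 51b = −269.2.
Solving gives a = 1.41005, b = 0.61062.
Unit vector along 315° is (sin 315°, cos 315°) = (-0.7071, 0.7071).
Slope in that direction = a·(-0.7071) + b·(0.7071) = −0.56529.
Apparent dip = arctan|0.56529| = 29.5° (true dip is 56.9°, so apparent ≤ true as expected).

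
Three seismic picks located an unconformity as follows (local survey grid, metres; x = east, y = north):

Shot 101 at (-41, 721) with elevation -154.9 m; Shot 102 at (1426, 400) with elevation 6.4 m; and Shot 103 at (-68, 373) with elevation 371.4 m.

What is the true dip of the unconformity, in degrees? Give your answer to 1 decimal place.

Let the plane be z = a·x + b·y + c.
Shot 102−Shot 101: 1467a − 321b = 161.3;  Shot 103−Shot 101: −27a − 348b = 526.3.
Solving gives a = −0.21728, b = −1.49550.
Gradient magnitude |∇z| = √(a² + b²) = √(0.04721 + 2.23651) = 1.51120.
True dip = arctan(1.51120) = 56.5°, dipping toward N (azimuth ≈ 008°).

56.5°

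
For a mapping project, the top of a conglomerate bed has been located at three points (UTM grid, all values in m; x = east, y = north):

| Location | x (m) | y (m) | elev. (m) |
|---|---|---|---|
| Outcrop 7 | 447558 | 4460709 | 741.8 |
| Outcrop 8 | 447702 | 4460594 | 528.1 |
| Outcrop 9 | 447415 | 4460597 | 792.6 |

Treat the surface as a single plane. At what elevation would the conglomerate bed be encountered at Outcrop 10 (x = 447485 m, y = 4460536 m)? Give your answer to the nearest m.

Two edge vectors: Outcrop 7→Outcrop 8 = (144, -115, -213.7), Outcrop 7→Outcrop 9 = (-143, -112, 50.8).
Normal n = (Outcrop 7→Outcrop 8) × (Outcrop 7→Outcrop 9) = (-29776.4, 23243.9, -32573).
So ∂z/∂x = −n_x/n_z = −0.91414362 and ∂z/∂y = −n_y/n_z = 0.71359408.
Intercept c from Outcrop 7: 741.8 + 409132.29 − 3183135.54 = −2773261.45.
At (447485, 4460536): z = −409065.6 + 3183012.1 − 2773261.45 = 685.1 m.

685 m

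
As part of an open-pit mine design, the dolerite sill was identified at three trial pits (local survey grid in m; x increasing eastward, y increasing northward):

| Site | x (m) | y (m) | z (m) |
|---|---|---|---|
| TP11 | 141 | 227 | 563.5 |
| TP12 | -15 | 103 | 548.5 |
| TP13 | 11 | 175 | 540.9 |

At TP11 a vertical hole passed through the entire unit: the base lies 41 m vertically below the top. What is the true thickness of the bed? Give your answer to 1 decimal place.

39.0 m

Let the plane be z = a·x + b·y + c.
TP12−TP11: −156a − 124b = −15;  TP13−TP11: −130a − 52b = −22.6.
Solving gives a = 0.25255, b = −0.19675.
|∇z| = √(a²+b²) = 0.32014, so dip δ = arctan(0.32014) = 17.75°.
True thickness = vertical thickness × cos δ = 41 × cos 17.75° = 39.0 m.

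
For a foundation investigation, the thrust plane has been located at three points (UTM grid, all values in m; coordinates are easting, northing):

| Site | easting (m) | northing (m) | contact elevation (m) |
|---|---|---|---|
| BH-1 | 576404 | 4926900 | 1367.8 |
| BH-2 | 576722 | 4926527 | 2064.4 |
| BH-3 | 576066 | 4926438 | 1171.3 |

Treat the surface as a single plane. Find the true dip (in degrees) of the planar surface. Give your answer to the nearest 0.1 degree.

57.7°

Two edge vectors: BH-1→BH-2 = (318, -373, 696.6), BH-1→BH-3 = (-338, -462, -196.5).
Normal n = (BH-1→BH-2) × (BH-1→BH-3) = (395123.7, -172963.8, -272990).
So ∂z/∂easting = −n_x/n_z = 1.44739 and ∂z/∂northing = −n_y/n_z = −0.63359.
Gradient magnitude |∇z| = √(a² + b²) = √(2.09495 + 0.40144) = 1.57999.
True dip = arctan(1.57999) = 57.7°, dipping toward WNW (azimuth ≈ 294°).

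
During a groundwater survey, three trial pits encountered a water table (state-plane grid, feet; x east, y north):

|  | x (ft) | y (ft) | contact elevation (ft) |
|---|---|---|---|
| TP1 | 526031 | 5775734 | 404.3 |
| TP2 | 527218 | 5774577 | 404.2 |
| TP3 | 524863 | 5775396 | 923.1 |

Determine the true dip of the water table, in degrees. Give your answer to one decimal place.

26.1°

Let the plane be z = a·x + b·y + c.
TP2−TP1: 1187a − 1157b = −0.1;  TP3−TP1: −1168a − 338b = 518.8.
Solving gives a = −0.34251, b = −0.35131.
Gradient magnitude |∇z| = √(a² + b²) = √(0.11732 + 0.12342) = 0.49065.
True dip = arctan(0.49065) = 26.1°, dipping toward NE (azimuth ≈ 044°).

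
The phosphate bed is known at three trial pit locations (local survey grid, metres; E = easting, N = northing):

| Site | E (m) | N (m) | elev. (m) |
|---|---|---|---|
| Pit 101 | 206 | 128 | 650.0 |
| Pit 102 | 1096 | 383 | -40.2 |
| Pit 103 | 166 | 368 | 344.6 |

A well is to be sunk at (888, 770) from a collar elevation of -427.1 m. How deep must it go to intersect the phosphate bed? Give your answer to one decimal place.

49.3 m

Let the plane be z = a·E + b·N + c.
Pit 102−Pit 101: 890a + 255b = −690.2;  Pit 103−Pit 101: −40a + 240b = −305.4.
Solving gives a = −0.392185, b = −1.337864.
Then c = 650 − a·206 − b·128 = 902.04.
At (888, 770): z_contact = −348.26 − 1030.16 + 902.04 = -476.38 m.
Depth below ground = -427.1 − (-476.38) = 49.3 m.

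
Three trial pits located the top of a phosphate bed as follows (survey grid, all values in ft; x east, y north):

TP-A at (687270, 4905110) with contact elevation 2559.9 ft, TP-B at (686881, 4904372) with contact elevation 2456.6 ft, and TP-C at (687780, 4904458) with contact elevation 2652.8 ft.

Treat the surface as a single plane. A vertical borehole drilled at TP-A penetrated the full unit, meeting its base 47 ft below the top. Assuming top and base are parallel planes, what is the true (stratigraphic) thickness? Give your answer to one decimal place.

45.9 ft

Let the plane be z = a·x + b·y + c.
TP-B−TP-A: −389a − 738b = −103.3;  TP-C−TP-A: 510a − 652b = 92.9.
Solving gives a = 0.21573, b = 0.02626.
|∇z| = √(a²+b²) = 0.21732, so dip δ = arctan(0.21732) = 12.26°.
True thickness = vertical thickness × cos δ = 47 × cos 12.26° = 45.9 ft.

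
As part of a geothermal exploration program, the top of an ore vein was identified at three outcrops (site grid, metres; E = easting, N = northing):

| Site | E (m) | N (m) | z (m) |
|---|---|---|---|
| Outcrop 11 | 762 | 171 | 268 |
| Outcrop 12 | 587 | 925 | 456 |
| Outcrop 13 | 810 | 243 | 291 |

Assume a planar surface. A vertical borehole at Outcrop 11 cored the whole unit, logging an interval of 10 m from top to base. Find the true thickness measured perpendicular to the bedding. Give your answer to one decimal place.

Two edge vectors: Outcrop 11→Outcrop 12 = (-175, 754, 188), Outcrop 11→Outcrop 13 = (48, 72, 23).
Normal n = (Outcrop 11→Outcrop 12) × (Outcrop 11→Outcrop 13) = (3806, 13049, -48792).
So ∂z/∂E = −n_x/n_z = 0.07800 and ∂z/∂N = −n_y/n_z = 0.26744.
|∇z| = √(a²+b²) = 0.27859, so dip δ = arctan(0.27859) = 15.57°.
True thickness = vertical thickness × cos δ = 10 × cos 15.57° = 9.6 m.

9.6 m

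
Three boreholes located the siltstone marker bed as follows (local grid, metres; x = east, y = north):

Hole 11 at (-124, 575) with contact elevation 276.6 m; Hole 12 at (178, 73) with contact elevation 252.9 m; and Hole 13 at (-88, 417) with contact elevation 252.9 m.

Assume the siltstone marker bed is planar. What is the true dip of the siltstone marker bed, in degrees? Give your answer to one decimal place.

19.2°

Two edge vectors: Hole 11→Hole 12 = (302, -502, -23.7), Hole 11→Hole 13 = (36, -158, -23.7).
Normal n = (Hole 11→Hole 12) × (Hole 11→Hole 13) = (8152.8, 6304.2, -29644).
So ∂z/∂x = −n_x/n_z = 0.27502 and ∂z/∂y = −n_y/n_z = 0.21266.
Gradient magnitude |∇z| = √(a² + b²) = √(0.07564 + 0.04523) = 0.34765.
True dip = arctan(0.34765) = 19.2°, dipping toward SW (azimuth ≈ 232°).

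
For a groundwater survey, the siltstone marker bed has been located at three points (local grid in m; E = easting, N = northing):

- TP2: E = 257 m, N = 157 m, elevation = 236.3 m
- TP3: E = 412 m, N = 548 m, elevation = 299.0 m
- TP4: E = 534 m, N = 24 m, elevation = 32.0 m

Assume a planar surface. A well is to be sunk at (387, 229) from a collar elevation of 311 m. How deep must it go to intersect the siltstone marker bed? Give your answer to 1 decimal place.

Let the plane be z = a·E + b·N + c.
TP3−TP2: 155a + 391b = 62.7;  TP4−TP2: 277a − 133b = −204.3.
Solving gives a = −0.55493, b = 0.38034.
Then c = 236.3 − a·257 − b·157 = 319.20.
At (387, 229): z_contact = −214.76 + 87.10 + 319.20 = 191.54 m.
Depth below ground = 311 − 191.54 = 119.5 m.

119.5 m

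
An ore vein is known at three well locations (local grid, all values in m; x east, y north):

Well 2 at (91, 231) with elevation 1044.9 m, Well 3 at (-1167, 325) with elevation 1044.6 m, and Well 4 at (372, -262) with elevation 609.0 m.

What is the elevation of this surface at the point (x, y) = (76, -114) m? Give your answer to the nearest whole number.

Two edge vectors: Well 2→Well 3 = (-1258, 94, -0.3), Well 2→Well 4 = (281, -493, -435.9).
Normal n = (Well 2→Well 3) × (Well 2→Well 4) = (-41122.5, -548446.5, 593780).
So ∂z/∂x = −n_x/n_z = 0.06926 and ∂z/∂y = −n_y/n_z = 0.92365.
Intercept c from Well 2: 1044.9 − 6.30 − 213.36 = 825.23.
At (76, -114): z = 5.3 − 105.3 + 825.23 = 725.2 m.

725 m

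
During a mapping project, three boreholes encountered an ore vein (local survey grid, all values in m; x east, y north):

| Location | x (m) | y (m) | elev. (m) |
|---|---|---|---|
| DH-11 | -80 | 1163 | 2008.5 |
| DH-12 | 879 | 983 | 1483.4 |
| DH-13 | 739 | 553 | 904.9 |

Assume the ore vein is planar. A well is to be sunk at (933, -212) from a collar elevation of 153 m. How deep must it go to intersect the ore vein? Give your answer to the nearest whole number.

400 m

Let the plane be z = a·x + b·y + c.
DH-12−DH-11: 959a − 180b = −525.1;  DH-13−DH-11: 819a − 610b = −1103.6.
Solving gives a = −0.27804, b = 1.43587.
Then c = 2008.5 − a·-80 − b·1163 = 316.33.
At (933, -212): z_contact = −259.4 − 304.4 + 316.33 = -247.5 m.
Depth below ground = 153 − (-247.5) = 400 m.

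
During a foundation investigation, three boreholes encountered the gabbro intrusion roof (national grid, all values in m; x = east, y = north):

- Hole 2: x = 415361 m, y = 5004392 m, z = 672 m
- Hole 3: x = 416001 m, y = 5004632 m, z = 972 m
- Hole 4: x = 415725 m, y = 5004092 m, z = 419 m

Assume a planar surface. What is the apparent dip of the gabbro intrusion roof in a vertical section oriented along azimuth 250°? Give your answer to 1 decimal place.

23.3°

Two edge vectors: Hole 2→Hole 3 = (640, 240, 300), Hole 2→Hole 4 = (364, -300, -253).
Normal n = (Hole 2→Hole 3) × (Hole 2→Hole 4) = (29280, 271120, -279360).
So ∂z/∂x = −n_x/n_z = 0.10481 and ∂z/∂y = −n_y/n_z = 0.97050.
Unit vector along 250° is (sin 250°, cos 250°) = (-0.9397, -0.3420).
Slope in that direction = a·(-0.9397) + b·(-0.3420) = −0.43042.
Apparent dip = arctan|0.43042| = 23.3° (true dip is 44.3°, so apparent ≤ true as expected).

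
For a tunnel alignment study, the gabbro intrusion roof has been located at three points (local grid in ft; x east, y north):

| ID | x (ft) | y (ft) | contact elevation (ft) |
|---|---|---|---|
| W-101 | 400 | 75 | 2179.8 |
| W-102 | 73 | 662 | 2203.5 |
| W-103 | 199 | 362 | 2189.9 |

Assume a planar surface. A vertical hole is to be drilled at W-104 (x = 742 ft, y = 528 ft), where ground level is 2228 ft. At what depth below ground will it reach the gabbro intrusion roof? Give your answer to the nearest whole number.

8 ft

Two edge vectors: W-101→W-102 = (-327, 587, 23.7), W-101→W-103 = (-201, 287, 10.1).
Normal n = (W-101→W-102) × (W-101→W-103) = (-873.2, -1461, 24138).
So ∂z/∂x = −n_x/n_z = 0.03618 and ∂z/∂y = −n_y/n_z = 0.06053.
Intercept c from W-101: 2179.8 − 14.47 − 4.54 = 2160.79.
At (742, 528): z_contact = 26.8 + 32.0 + 2160.79 = 2219.6 ft.
Depth below ground = 2228 − 2219.6 = 8 ft.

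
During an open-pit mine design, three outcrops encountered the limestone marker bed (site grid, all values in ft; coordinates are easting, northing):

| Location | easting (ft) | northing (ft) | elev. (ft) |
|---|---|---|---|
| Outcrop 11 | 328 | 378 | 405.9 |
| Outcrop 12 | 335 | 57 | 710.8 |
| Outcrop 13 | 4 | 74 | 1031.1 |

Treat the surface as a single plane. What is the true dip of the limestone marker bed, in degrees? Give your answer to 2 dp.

54.60°

Let the plane be z = a·easting + b·northing + c.
Outcrop 12−Outcrop 11: 7a − 321b = 304.9;  Outcrop 13−Outcrop 11: −324a − 304b = 625.2.
Solving gives a = −1.01760, b = −0.97203.
Gradient magnitude |∇z| = √(a² + b²) = √(1.03550 + 0.94485) = 1.40725.
True dip = arctan(1.40725) = 54.60°, dipping toward NE (azimuth ≈ 046°).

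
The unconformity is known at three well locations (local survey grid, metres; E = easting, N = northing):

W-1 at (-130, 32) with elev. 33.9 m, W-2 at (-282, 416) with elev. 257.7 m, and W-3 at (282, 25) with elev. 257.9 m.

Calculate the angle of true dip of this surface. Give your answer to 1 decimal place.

44.4°

Two edge vectors: W-1→W-2 = (-152, 384, 223.8), W-1→W-3 = (412, -7, 224).
Normal n = (W-1→W-2) × (W-1→W-3) = (87582.6, 126253.6, -157144).
So ∂z/∂E = −n_x/n_z = 0.55734 and ∂z/∂N = −n_y/n_z = 0.80343.
Gradient magnitude |∇z| = √(a² + b²) = √(0.31063 + 0.64549) = 0.97781.
True dip = arctan(0.97781) = 44.4°, dipping toward SW (azimuth ≈ 215°).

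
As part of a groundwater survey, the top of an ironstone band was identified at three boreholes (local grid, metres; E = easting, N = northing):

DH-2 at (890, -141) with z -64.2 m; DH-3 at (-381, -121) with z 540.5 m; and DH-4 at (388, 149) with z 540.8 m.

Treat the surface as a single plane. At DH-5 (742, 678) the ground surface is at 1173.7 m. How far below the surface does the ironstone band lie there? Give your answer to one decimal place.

Let the plane be z = a·E + b·N + c.
DH-3−DH-2: −1271a + 20b = 604.7;  DH-4−DH-2: −502a + 290b = 605.
Solving gives a = −0.45534, b = 1.29799.
Then c = -64.2 − a·890 − b·-141 = 524.07.
At (742, 678): z_contact = −337.86 + 880.04 + 524.07 = 1066.25 m.
Depth below ground = 1173.7 − 1066.25 = 107.5 m.

107.5 m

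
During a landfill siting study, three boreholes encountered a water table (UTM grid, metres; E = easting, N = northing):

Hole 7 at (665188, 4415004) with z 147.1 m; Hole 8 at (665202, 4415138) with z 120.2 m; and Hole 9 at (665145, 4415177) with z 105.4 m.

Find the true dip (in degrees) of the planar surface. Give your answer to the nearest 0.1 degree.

Two edge vectors: Hole 7→Hole 8 = (14, 134, -26.9), Hole 7→Hole 9 = (-43, 173, -41.7).
Normal n = (Hole 7→Hole 8) × (Hole 7→Hole 9) = (-934.1, 1740.5, 8184).
So ∂z/∂E = −n_x/n_z = 0.11414 and ∂z/∂N = −n_y/n_z = −0.21267.
Gradient magnitude |∇z| = √(a² + b²) = √(0.01303 + 0.04523) = 0.24136.
True dip = arctan(0.24136) = 13.6°, dipping toward NNW (azimuth ≈ 332°).

13.6°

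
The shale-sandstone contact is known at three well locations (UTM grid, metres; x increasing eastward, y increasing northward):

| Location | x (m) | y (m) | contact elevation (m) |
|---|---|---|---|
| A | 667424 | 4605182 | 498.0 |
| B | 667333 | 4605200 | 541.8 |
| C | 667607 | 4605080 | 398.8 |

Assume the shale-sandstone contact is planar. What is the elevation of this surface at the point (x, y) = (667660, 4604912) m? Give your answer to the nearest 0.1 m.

Let the plane be z = a·x + b·y + c.
B−A: −91a + 18b = 43.8;  C−A: 183a − 102b = −99.2.
Solving gives a = −0.447895792, b = 0.168971276.
Then c = 498 − a·667424 − b·4605182 = −478709.08.
At (667660, 4604912): z = −299042.1 + 778097.9 − 478709.08 = 346.7 m.

346.7 m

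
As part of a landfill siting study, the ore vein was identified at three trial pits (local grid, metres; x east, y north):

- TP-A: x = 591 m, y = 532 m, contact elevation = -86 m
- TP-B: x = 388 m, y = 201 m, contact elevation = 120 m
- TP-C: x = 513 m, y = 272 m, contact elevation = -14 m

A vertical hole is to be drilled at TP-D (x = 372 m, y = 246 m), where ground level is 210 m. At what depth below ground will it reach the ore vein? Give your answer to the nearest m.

70 m

Two edge vectors: TP-A→TP-B = (-203, -331, 206), TP-A→TP-C = (-78, -260, 72).
Normal n = (TP-A→TP-B) × (TP-A→TP-C) = (29728, -1452, 26962).
So ∂z/∂x = −n_x/n_z = −1.10259 and ∂z/∂y = −n_y/n_z = 0.05385.
Intercept c from TP-A: -86 + 651.63 − 28.65 = 536.98.
At (372, 246): z_contact = −410.2 + 13.2 + 536.98 = 140.1 m.
Depth below ground = 210 − 140.1 = 70 m.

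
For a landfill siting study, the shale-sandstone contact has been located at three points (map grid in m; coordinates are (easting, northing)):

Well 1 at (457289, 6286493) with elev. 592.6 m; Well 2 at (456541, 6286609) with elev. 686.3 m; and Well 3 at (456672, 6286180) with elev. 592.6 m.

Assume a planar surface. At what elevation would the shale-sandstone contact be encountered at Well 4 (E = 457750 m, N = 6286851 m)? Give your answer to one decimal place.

616.1 m

Let the plane be z = a·E + b·N + c.
Well 2−Well 1: −748a + 116b = 93.7;  Well 3−Well 1: −617a − 313b = 0.
Solving gives a = −0.095938776, b = 0.189118929.
Then c = 592.6 − a·457289 − b·6286493 = −1144430.47.
At (457750, 6286851): z = −43916.0 + 1188962.5 − 1144430.47 = 616.1 m.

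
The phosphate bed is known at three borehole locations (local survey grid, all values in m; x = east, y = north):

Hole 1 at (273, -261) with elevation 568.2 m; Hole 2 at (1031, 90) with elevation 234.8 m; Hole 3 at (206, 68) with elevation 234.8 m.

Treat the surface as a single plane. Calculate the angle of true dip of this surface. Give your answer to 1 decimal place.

Two edge vectors: Hole 1→Hole 2 = (758, 351, -333.4), Hole 1→Hole 3 = (-67, 329, -333.4).
Normal n = (Hole 1→Hole 2) × (Hole 1→Hole 3) = (-7334.8, 275055, 272899).
So ∂z/∂x = −n_x/n_z = 0.02688 and ∂z/∂y = −n_y/n_z = −1.00790.
Gradient magnitude |∇z| = √(a² + b²) = √(0.00072 + 1.01586) = 1.00826.
True dip = arctan(1.00826) = 45.2°, dipping toward N (azimuth ≈ 358°).

45.2°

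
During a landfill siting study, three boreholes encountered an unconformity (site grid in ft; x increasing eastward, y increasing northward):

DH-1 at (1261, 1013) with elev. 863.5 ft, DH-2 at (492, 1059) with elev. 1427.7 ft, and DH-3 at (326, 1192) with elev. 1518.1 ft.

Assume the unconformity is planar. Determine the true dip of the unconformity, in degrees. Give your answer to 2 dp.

Two edge vectors: DH-1→DH-2 = (-769, 46, 564.2), DH-1→DH-3 = (-935, 179, 654.6).
Normal n = (DH-1→DH-2) × (DH-1→DH-3) = (-70880.2, -24139.6, -94641).
So ∂z/∂x = −n_x/n_z = −0.74894 and ∂z/∂y = −n_y/n_z = −0.25506.
Gradient magnitude |∇z| = √(a² + b²) = √(0.56091 + 0.06506) = 0.79118.
True dip = arctan(0.79118) = 38.35°, dipping toward ENE (azimuth ≈ 071°).

38.35°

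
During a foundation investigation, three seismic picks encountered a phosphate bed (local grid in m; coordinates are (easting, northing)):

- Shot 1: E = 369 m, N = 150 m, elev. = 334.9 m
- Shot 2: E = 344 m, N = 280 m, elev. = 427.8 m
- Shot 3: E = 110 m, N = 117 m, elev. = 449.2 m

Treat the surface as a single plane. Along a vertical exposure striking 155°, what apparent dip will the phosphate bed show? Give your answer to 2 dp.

37.84°

Let the plane be z = a·E + b·N + c.
Shot 2−Shot 1: −25a + 130b = 92.9;  Shot 3−Shot 1: −259a − 33b = 114.3.
Solving gives a = −0.51963, b = 0.61469.
Unit vector along 155° is (sin 155°, cos 155°) = (0.4226, -0.9063).
Slope in that direction = a·(0.4226) + b·(-0.9063) = −0.77670.
Apparent dip = arctan|0.77670| = 37.84° (true dip is 38.8°, so apparent ≤ true as expected).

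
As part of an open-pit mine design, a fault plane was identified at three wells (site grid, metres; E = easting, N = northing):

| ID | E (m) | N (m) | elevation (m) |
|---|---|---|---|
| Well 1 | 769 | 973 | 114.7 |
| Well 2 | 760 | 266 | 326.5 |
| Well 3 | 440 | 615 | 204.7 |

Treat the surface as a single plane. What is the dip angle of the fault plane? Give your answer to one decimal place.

17.0°

Two edge vectors: Well 1→Well 2 = (-9, -707, 211.8), Well 1→Well 3 = (-329, -358, 90).
Normal n = (Well 1→Well 2) × (Well 1→Well 3) = (12194.4, -68872.2, -229381).
So ∂z/∂E = −n_x/n_z = 0.05316 and ∂z/∂N = −n_y/n_z = −0.30025.
Gradient magnitude |∇z| = √(a² + b²) = √(0.00283 + 0.09015) = 0.30492.
True dip = arctan(0.30492) = 17.0°, dipping toward N (azimuth ≈ 350°).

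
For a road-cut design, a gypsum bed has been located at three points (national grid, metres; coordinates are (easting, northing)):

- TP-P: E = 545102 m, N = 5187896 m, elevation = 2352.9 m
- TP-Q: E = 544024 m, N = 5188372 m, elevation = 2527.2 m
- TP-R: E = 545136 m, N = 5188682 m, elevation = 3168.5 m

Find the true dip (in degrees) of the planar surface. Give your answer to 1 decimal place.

46.8°

Let the plane be z = a·E + b·N + c.
TP-Q−TP-P: −1078a + 476b = 174.3;  TP-R−TP-P: 34a + 786b = 815.6.
Solving gives a = 0.29094, b = 1.02507.
Gradient magnitude |∇z| = √(a² + b²) = √(0.08465 + 1.05078) = 1.06556.
True dip = arctan(1.06556) = 46.8°, dipping toward SSW (azimuth ≈ 196°).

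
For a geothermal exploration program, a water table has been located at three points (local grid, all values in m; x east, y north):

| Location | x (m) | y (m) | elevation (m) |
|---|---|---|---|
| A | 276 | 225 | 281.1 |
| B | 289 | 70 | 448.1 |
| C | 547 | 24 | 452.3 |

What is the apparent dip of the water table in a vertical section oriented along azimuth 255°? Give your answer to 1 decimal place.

Let the plane be z = a·x + b·y + c.
B−A: 13a − 155b = 167;  C−A: 271a − 201b = 171.2.
Solving gives a = −0.17849, b = −1.09239.
Unit vector along 255° is (sin 255°, cos 255°) = (-0.9659, -0.2588).
Slope in that direction = a·(-0.9659) + b·(-0.2588) = 0.45514.
Apparent dip = arctan|0.45514| = 24.5° (true dip is 47.9°, so apparent ≤ true as expected).

24.5°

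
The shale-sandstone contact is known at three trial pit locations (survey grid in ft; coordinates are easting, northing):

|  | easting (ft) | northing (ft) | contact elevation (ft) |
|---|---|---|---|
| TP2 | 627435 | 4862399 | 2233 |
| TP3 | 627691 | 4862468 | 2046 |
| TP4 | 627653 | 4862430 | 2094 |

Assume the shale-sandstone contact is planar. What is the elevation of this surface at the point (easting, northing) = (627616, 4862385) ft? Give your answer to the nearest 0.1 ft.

Let the plane be z = a·easting + b·northing + c.
TP3−TP2: 256a + 69b = −187;  TP4−TP2: 218a + 31b = −139.
Solving gives a = −0.533915001, b = −0.729242893.
Then c = 2233 − a·627435 − b·4862399 = 3883099.87.
At (627616, 4862385): z = −335093.6 − 3545859.7 + 3883099.87 = 2146.6 ft.

2146.6 ft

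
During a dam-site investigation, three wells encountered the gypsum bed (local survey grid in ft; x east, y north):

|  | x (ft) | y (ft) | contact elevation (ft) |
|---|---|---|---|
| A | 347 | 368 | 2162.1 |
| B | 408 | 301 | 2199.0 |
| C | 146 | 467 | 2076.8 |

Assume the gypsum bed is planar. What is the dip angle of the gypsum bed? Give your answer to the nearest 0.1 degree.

22.2°

Let the plane be z = a·x + b·y + c.
B−A: 61a − 67b = 36.9;  C−A: −201a + 99b = −85.3.
Solving gives a = 0.27760, b = −0.29801.
Gradient magnitude |∇z| = √(a² + b²) = √(0.07706 + 0.08881) = 0.40727.
True dip = arctan(0.40727) = 22.2°, dipping toward NW (azimuth ≈ 317°).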